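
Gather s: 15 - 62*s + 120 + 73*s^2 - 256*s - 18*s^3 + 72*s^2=-18*s^3 + 145*s^2 - 318*s + 135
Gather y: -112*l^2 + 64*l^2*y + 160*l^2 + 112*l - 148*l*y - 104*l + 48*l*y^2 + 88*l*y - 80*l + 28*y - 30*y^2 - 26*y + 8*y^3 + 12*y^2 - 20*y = 48*l^2 - 72*l + 8*y^3 + y^2*(48*l - 18) + y*(64*l^2 - 60*l - 18)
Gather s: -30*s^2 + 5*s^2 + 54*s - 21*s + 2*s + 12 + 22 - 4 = -25*s^2 + 35*s + 30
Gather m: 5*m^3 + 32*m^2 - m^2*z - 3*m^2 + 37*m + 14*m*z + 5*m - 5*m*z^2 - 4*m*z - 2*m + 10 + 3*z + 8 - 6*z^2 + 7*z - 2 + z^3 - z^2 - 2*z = 5*m^3 + m^2*(29 - z) + m*(-5*z^2 + 10*z + 40) + z^3 - 7*z^2 + 8*z + 16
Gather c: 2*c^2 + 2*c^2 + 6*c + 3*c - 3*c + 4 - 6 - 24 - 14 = 4*c^2 + 6*c - 40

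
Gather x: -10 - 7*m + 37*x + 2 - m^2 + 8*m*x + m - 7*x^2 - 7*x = -m^2 - 6*m - 7*x^2 + x*(8*m + 30) - 8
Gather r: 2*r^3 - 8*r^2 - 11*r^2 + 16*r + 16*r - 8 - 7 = 2*r^3 - 19*r^2 + 32*r - 15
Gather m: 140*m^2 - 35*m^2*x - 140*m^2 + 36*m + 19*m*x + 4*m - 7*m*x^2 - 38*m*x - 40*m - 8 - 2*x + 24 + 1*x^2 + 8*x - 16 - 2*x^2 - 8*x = -35*m^2*x + m*(-7*x^2 - 19*x) - x^2 - 2*x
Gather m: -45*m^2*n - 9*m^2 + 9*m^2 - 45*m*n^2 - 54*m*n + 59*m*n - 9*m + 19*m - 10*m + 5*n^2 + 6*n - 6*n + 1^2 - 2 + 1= -45*m^2*n + m*(-45*n^2 + 5*n) + 5*n^2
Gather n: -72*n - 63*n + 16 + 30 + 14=60 - 135*n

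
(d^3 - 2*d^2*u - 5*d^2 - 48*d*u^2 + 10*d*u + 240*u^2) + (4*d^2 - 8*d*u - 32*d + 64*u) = d^3 - 2*d^2*u - d^2 - 48*d*u^2 + 2*d*u - 32*d + 240*u^2 + 64*u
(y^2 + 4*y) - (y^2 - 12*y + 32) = 16*y - 32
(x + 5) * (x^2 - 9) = x^3 + 5*x^2 - 9*x - 45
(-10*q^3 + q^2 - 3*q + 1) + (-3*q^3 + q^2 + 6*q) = -13*q^3 + 2*q^2 + 3*q + 1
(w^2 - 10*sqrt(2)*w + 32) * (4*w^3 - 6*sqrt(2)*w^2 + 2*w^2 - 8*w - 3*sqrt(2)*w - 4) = 4*w^5 - 46*sqrt(2)*w^4 + 2*w^4 - 23*sqrt(2)*w^3 + 240*w^3 - 112*sqrt(2)*w^2 + 120*w^2 - 256*w - 56*sqrt(2)*w - 128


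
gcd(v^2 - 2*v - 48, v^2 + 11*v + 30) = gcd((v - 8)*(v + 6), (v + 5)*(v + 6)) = v + 6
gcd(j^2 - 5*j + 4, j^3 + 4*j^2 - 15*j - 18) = 1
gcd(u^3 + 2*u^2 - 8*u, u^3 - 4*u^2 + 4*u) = u^2 - 2*u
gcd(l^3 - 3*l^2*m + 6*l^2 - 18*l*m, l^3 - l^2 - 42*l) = l^2 + 6*l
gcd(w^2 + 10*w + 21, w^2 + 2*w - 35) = w + 7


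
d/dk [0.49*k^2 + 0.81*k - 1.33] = 0.98*k + 0.81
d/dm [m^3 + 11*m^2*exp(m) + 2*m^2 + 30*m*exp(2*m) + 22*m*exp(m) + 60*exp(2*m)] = 11*m^2*exp(m) + 3*m^2 + 60*m*exp(2*m) + 44*m*exp(m) + 4*m + 150*exp(2*m) + 22*exp(m)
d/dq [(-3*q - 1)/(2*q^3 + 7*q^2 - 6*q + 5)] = (12*q^3 + 27*q^2 + 14*q - 21)/(4*q^6 + 28*q^5 + 25*q^4 - 64*q^3 + 106*q^2 - 60*q + 25)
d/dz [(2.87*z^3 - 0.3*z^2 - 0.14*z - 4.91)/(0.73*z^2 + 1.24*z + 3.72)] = (2.0951*z^4 + 7.1176*z^3 + 31.7594*z^2 + 4.9366*z + 5.5676)/(0.5329*z^4 + 1.8104*z^3 + 6.9688*z^2 + 9.2256*z + 13.8384)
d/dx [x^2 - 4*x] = 2*x - 4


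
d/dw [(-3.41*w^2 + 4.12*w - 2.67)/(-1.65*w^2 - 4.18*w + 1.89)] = (21.0518*w^2 - 21.7008*w - 3.3738)/(2.7225*w^4 + 13.794*w^3 + 11.2354*w^2 - 15.8004*w + 3.5721)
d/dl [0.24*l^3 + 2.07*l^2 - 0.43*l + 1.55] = 0.72*l^2 + 4.14*l - 0.43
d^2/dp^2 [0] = 0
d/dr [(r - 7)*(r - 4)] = 2*r - 11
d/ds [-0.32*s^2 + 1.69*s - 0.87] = 1.69 - 0.64*s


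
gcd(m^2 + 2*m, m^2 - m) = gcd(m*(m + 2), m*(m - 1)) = m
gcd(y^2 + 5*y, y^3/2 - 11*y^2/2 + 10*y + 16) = 1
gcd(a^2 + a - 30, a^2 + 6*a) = a + 6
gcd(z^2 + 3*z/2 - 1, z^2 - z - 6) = z + 2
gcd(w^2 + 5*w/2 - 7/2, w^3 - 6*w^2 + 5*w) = w - 1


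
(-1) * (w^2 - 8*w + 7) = -w^2 + 8*w - 7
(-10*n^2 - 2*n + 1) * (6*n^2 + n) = -60*n^4 - 22*n^3 + 4*n^2 + n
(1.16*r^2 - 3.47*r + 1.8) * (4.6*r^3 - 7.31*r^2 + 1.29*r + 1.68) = 5.336*r^5 - 24.4416*r^4 + 35.1421*r^3 - 15.6855*r^2 - 3.5076*r + 3.024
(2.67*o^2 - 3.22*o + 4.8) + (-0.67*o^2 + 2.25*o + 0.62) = 2.0*o^2 - 0.97*o + 5.42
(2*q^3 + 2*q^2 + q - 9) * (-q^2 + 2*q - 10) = -2*q^5 + 2*q^4 - 17*q^3 - 9*q^2 - 28*q + 90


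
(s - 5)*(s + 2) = s^2 - 3*s - 10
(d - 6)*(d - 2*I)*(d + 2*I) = d^3 - 6*d^2 + 4*d - 24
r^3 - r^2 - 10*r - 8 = (r - 4)*(r + 1)*(r + 2)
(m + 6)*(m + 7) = m^2 + 13*m + 42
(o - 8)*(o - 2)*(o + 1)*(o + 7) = o^4 - 2*o^3 - 57*o^2 + 58*o + 112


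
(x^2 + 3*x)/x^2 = (x + 3)/x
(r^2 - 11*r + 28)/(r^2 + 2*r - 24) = (r - 7)/(r + 6)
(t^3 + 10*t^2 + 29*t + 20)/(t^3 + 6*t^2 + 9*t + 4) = (t + 5)/(t + 1)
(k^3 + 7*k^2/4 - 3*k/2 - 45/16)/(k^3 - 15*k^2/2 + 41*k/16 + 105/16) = (4*k^2 + 12*k + 9)/(4*k^2 - 25*k - 21)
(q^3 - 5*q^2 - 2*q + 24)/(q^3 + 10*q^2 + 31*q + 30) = (q^2 - 7*q + 12)/(q^2 + 8*q + 15)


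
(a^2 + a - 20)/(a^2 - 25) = (a - 4)/(a - 5)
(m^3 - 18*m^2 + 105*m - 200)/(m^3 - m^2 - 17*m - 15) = (m^2 - 13*m + 40)/(m^2 + 4*m + 3)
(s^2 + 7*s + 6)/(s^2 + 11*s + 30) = (s + 1)/(s + 5)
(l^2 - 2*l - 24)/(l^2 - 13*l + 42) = (l + 4)/(l - 7)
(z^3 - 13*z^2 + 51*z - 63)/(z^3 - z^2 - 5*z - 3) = (z^2 - 10*z + 21)/(z^2 + 2*z + 1)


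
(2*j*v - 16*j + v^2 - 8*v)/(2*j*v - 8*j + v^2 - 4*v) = (v - 8)/(v - 4)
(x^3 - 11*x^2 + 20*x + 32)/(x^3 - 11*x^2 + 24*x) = (x^2 - 3*x - 4)/(x*(x - 3))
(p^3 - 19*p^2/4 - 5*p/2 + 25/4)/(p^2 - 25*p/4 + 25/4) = (4*p^2 + p - 5)/(4*p - 5)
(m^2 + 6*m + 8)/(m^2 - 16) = (m + 2)/(m - 4)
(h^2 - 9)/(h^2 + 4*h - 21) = (h + 3)/(h + 7)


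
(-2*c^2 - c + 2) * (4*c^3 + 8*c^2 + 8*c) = -8*c^5 - 20*c^4 - 16*c^3 + 8*c^2 + 16*c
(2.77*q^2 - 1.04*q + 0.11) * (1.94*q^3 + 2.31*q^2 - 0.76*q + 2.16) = 5.3738*q^5 + 4.3811*q^4 - 4.2942*q^3 + 7.0277*q^2 - 2.33*q + 0.2376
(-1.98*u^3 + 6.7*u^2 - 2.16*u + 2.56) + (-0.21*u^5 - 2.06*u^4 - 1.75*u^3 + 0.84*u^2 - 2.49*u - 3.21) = -0.21*u^5 - 2.06*u^4 - 3.73*u^3 + 7.54*u^2 - 4.65*u - 0.65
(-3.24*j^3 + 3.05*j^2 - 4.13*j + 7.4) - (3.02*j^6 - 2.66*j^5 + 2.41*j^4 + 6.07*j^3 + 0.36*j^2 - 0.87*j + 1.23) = -3.02*j^6 + 2.66*j^5 - 2.41*j^4 - 9.31*j^3 + 2.69*j^2 - 3.26*j + 6.17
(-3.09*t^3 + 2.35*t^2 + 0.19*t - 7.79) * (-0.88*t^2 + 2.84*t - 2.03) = 2.7192*t^5 - 10.8436*t^4 + 12.7795*t^3 + 2.6243*t^2 - 22.5093*t + 15.8137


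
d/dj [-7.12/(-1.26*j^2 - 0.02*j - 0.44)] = (-17.9424*j - 0.1424)/(1.26*j^2 + 0.02*j + 0.44)^2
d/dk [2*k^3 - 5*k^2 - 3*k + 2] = 6*k^2 - 10*k - 3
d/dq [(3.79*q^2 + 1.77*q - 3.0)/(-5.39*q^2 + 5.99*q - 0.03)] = (32.2424*q^2 - 32.5674*q + 17.9169)/(29.0521*q^4 - 64.5722*q^3 + 36.2035*q^2 - 0.3594*q + 0.0009)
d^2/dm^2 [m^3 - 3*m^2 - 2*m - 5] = 6*m - 6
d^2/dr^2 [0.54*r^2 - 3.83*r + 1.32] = 1.08000000000000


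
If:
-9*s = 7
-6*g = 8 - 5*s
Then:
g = -107/54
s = -7/9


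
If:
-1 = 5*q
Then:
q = -1/5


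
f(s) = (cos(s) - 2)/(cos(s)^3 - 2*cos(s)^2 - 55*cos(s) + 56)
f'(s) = (cos(s) - 2)*(3*sin(s)*cos(s)^2 - 4*sin(s)*cos(s) - 55*sin(s))/(cos(s)^3 - 2*cos(s)^2 - 55*cos(s) + 56)^2 - sin(s)/(cos(s)^3 - 2*cos(s)^2 - 55*cos(s) + 56) = (19*cos(s)/2 - 4*cos(2*s) + cos(3*s)/2 + 50)*sin(s)/(cos(s)^3 - 2*cos(s)^2 - 55*cos(s) + 56)^2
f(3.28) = -0.03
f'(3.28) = -0.00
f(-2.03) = -0.03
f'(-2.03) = -0.01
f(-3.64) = -0.03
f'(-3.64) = 0.00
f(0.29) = -0.45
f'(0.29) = 2.93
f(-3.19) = -0.03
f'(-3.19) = 0.00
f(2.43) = -0.03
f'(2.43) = 0.00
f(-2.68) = -0.03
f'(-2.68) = -0.00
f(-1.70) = -0.03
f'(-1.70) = -0.01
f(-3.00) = -0.03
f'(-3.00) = 0.00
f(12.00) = -0.13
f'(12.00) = -0.39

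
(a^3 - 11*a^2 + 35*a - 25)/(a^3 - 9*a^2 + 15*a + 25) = (a - 1)/(a + 1)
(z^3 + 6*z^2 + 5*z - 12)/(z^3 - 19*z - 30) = (z^2 + 3*z - 4)/(z^2 - 3*z - 10)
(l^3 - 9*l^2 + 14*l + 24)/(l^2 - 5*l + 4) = (l^2 - 5*l - 6)/(l - 1)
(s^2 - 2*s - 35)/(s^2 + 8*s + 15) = (s - 7)/(s + 3)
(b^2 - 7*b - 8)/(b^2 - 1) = (b - 8)/(b - 1)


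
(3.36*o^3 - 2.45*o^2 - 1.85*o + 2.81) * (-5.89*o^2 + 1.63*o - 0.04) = -19.7904*o^5 + 19.9073*o^4 + 6.7686*o^3 - 19.4684*o^2 + 4.6543*o - 0.1124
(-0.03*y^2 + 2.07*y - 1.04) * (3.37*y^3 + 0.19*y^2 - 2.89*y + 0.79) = -0.1011*y^5 + 6.9702*y^4 - 3.0248*y^3 - 6.2036*y^2 + 4.6409*y - 0.8216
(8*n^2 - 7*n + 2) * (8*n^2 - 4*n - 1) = 64*n^4 - 88*n^3 + 36*n^2 - n - 2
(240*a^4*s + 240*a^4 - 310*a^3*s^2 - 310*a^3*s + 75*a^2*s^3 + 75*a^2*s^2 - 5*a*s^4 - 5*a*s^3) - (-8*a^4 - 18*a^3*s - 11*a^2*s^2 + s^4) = 240*a^4*s + 248*a^4 - 310*a^3*s^2 - 292*a^3*s + 75*a^2*s^3 + 86*a^2*s^2 - 5*a*s^4 - 5*a*s^3 - s^4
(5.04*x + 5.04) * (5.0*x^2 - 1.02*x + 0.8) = 25.2*x^3 + 20.0592*x^2 - 1.1088*x + 4.032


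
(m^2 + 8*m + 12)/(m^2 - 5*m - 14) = (m + 6)/(m - 7)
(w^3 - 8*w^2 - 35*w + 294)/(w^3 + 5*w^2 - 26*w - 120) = (w^2 - 14*w + 49)/(w^2 - w - 20)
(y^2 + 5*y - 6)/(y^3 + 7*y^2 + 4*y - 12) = 1/(y + 2)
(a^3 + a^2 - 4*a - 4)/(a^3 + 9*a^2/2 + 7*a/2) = 2*(a^2 - 4)/(a*(2*a + 7))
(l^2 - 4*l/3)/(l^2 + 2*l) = (l - 4/3)/(l + 2)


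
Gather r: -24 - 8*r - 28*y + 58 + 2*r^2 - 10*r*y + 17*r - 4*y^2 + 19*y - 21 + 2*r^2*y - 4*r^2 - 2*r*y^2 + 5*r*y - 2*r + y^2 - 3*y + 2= r^2*(2*y - 2) + r*(-2*y^2 - 5*y + 7) - 3*y^2 - 12*y + 15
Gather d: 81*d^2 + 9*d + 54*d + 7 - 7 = 81*d^2 + 63*d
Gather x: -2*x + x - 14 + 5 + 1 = -x - 8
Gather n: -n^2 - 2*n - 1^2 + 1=-n^2 - 2*n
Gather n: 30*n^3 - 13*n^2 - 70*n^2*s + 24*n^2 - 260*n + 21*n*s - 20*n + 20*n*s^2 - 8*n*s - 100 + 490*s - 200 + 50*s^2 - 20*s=30*n^3 + n^2*(11 - 70*s) + n*(20*s^2 + 13*s - 280) + 50*s^2 + 470*s - 300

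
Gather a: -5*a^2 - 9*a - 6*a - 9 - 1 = -5*a^2 - 15*a - 10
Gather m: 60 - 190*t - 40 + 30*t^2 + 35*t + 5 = 30*t^2 - 155*t + 25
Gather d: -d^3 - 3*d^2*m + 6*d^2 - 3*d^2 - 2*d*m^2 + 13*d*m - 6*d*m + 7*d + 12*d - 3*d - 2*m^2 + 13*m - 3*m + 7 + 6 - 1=-d^3 + d^2*(3 - 3*m) + d*(-2*m^2 + 7*m + 16) - 2*m^2 + 10*m + 12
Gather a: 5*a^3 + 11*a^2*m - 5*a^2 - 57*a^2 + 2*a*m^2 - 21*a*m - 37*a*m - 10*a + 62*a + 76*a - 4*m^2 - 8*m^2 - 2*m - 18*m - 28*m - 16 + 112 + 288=5*a^3 + a^2*(11*m - 62) + a*(2*m^2 - 58*m + 128) - 12*m^2 - 48*m + 384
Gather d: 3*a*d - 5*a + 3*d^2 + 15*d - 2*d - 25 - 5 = -5*a + 3*d^2 + d*(3*a + 13) - 30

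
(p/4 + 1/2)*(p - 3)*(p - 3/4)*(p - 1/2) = p^4/4 - 9*p^3/16 - 35*p^2/32 + 57*p/32 - 9/16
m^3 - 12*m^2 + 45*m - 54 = (m - 6)*(m - 3)^2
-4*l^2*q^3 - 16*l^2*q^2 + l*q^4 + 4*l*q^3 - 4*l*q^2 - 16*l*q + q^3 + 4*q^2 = q*(-4*l + q)*(q + 4)*(l*q + 1)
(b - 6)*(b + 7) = b^2 + b - 42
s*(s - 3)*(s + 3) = s^3 - 9*s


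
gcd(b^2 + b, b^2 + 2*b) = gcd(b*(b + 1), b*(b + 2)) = b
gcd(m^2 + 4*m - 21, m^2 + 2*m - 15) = m - 3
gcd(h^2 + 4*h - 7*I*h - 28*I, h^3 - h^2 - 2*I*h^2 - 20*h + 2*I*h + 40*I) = h + 4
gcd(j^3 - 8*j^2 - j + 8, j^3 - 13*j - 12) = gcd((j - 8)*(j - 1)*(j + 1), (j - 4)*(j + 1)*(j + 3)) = j + 1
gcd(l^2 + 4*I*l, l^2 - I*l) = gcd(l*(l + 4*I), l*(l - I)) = l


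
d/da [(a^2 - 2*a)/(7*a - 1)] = (7*a^2 - 2*a + 2)/(49*a^2 - 14*a + 1)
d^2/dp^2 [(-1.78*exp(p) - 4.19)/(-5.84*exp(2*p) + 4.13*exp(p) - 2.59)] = (60.707968*exp(4*p) + 614.542032*exp(3*p) - 464.719752*exp(2*p) - 162.996519*exp(p) + 56.759591)*exp(p)/(199.176704*exp(6*p) - 422.568384*exp(5*p) + 563.8374*exp(4*p) - 445.257365*exp(3*p) + 250.058025*exp(2*p) - 83.113359*exp(p) + 17.373979)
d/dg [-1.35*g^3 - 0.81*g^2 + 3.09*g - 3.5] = -4.05*g^2 - 1.62*g + 3.09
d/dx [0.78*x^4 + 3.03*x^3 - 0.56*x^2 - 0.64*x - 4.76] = 3.12*x^3 + 9.09*x^2 - 1.12*x - 0.64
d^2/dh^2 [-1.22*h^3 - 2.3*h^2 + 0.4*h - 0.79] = -7.32*h - 4.6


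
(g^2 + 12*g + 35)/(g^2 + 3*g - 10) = (g + 7)/(g - 2)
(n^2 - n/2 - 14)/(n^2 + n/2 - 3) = (2*n^2 - n - 28)/(2*n^2 + n - 6)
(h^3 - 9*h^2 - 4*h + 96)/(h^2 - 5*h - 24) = h - 4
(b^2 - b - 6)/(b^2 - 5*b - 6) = (-b^2 + b + 6)/(-b^2 + 5*b + 6)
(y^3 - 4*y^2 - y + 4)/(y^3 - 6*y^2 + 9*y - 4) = (y + 1)/(y - 1)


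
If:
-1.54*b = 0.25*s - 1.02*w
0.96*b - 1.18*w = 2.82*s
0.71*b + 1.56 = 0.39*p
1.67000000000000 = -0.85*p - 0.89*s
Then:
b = -3.86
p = -3.03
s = 1.02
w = -5.58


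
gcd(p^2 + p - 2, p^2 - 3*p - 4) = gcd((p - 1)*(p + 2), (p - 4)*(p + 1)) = 1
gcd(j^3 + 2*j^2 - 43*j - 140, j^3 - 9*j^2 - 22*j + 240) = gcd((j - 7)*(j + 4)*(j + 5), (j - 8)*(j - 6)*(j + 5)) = j + 5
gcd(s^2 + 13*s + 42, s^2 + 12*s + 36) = s + 6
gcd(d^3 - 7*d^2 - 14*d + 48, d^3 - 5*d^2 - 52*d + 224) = d - 8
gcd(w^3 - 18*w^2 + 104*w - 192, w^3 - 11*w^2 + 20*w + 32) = w^2 - 12*w + 32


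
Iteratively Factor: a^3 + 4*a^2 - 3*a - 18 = (a - 2)*(a^2 + 6*a + 9) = (a - 2)*(a + 3)*(a + 3)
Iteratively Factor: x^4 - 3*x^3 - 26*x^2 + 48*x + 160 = (x + 2)*(x^3 - 5*x^2 - 16*x + 80) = (x + 2)*(x + 4)*(x^2 - 9*x + 20) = (x - 4)*(x + 2)*(x + 4)*(x - 5)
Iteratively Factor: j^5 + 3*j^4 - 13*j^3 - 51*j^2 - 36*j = (j)*(j^4 + 3*j^3 - 13*j^2 - 51*j - 36) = j*(j + 3)*(j^3 - 13*j - 12) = j*(j - 4)*(j + 3)*(j^2 + 4*j + 3) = j*(j - 4)*(j + 3)^2*(j + 1)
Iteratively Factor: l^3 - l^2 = (l)*(l^2 - l) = l^2*(l - 1)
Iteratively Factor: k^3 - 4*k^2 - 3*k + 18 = (k - 3)*(k^2 - k - 6) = (k - 3)^2*(k + 2)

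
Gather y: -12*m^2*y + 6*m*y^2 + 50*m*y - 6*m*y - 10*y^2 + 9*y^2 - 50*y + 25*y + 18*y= y^2*(6*m - 1) + y*(-12*m^2 + 44*m - 7)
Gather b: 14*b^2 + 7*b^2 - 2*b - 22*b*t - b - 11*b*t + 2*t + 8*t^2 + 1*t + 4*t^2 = 21*b^2 + b*(-33*t - 3) + 12*t^2 + 3*t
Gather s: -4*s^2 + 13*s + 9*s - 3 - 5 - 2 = -4*s^2 + 22*s - 10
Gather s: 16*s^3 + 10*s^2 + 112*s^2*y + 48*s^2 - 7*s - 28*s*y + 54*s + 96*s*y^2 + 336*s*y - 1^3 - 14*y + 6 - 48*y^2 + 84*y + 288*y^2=16*s^3 + s^2*(112*y + 58) + s*(96*y^2 + 308*y + 47) + 240*y^2 + 70*y + 5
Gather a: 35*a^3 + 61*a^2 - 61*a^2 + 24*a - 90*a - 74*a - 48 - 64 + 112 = 35*a^3 - 140*a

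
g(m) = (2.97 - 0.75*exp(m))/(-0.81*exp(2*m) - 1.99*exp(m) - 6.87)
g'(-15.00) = 0.00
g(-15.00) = -0.43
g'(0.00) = 0.16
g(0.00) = -0.23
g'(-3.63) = 0.01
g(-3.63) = -0.43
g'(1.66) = 0.07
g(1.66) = 0.02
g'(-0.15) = 0.15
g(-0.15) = -0.25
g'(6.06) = -0.00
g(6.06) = 0.00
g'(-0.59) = 0.11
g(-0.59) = -0.31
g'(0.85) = 0.17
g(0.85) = -0.08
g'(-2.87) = 0.01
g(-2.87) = -0.42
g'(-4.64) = 0.00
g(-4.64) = -0.43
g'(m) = (2.97 - 0.75*exp(m))*(1.62*exp(2*m) + 1.99*exp(m))/(-0.81*exp(2*m) - 1.99*exp(m) - 6.87)^2 - 0.75*exp(m)/(-0.81*exp(2*m) - 1.99*exp(m) - 6.87)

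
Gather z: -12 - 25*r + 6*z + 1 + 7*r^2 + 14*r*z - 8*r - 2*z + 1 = 7*r^2 - 33*r + z*(14*r + 4) - 10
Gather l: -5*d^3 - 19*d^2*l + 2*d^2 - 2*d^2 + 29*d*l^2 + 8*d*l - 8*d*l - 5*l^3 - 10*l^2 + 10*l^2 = -5*d^3 - 19*d^2*l + 29*d*l^2 - 5*l^3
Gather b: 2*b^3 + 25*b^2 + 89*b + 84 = 2*b^3 + 25*b^2 + 89*b + 84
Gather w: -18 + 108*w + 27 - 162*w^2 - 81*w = -162*w^2 + 27*w + 9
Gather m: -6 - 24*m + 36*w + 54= -24*m + 36*w + 48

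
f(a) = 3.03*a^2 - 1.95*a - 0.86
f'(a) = 6.06*a - 1.95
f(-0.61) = 1.46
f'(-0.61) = -5.65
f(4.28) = 46.30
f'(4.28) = 23.99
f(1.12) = 0.76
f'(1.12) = 4.84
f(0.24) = -1.15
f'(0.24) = -0.50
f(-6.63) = 145.26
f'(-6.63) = -42.13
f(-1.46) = 8.45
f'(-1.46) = -10.80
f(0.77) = -0.57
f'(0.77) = 2.72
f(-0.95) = 3.73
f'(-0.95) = -7.71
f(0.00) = -0.86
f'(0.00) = -1.95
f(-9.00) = 262.12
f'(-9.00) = -56.49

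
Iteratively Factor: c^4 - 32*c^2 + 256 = (c - 4)*(c^3 + 4*c^2 - 16*c - 64) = (c - 4)^2*(c^2 + 8*c + 16) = (c - 4)^2*(c + 4)*(c + 4)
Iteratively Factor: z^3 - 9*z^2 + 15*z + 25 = (z - 5)*(z^2 - 4*z - 5) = (z - 5)^2*(z + 1)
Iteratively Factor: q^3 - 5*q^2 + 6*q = (q - 2)*(q^2 - 3*q) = (q - 3)*(q - 2)*(q)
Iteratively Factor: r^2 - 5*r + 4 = (r - 4)*(r - 1)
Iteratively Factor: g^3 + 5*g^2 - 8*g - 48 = (g + 4)*(g^2 + g - 12) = (g - 3)*(g + 4)*(g + 4)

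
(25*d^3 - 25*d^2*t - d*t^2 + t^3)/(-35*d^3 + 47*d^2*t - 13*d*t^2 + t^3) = (5*d + t)/(-7*d + t)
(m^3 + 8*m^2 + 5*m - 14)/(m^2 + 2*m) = m + 6 - 7/m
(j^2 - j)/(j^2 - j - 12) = j*(1 - j)/(-j^2 + j + 12)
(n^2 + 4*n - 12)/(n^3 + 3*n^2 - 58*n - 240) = (n - 2)/(n^2 - 3*n - 40)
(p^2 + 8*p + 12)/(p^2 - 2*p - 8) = (p + 6)/(p - 4)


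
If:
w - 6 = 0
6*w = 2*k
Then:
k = 18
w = 6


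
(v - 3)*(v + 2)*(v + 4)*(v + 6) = v^4 + 9*v^3 + 8*v^2 - 84*v - 144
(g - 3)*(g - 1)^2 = g^3 - 5*g^2 + 7*g - 3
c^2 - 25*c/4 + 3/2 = (c - 6)*(c - 1/4)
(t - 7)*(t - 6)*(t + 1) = t^3 - 12*t^2 + 29*t + 42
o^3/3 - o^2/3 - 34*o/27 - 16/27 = (o/3 + 1/3)*(o - 8/3)*(o + 2/3)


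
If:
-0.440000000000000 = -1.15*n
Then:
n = 0.38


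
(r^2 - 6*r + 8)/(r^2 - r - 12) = (r - 2)/(r + 3)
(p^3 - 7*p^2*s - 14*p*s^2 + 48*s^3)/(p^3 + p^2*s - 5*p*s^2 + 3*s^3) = (p^2 - 10*p*s + 16*s^2)/(p^2 - 2*p*s + s^2)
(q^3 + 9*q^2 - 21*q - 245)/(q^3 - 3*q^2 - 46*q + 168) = (q^2 + 2*q - 35)/(q^2 - 10*q + 24)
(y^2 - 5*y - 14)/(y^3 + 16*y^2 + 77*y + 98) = (y - 7)/(y^2 + 14*y + 49)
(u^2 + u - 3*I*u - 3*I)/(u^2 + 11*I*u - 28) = (u^2 + u - 3*I*u - 3*I)/(u^2 + 11*I*u - 28)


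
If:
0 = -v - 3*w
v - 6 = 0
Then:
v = 6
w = -2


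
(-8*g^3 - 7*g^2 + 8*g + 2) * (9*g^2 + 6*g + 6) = -72*g^5 - 111*g^4 - 18*g^3 + 24*g^2 + 60*g + 12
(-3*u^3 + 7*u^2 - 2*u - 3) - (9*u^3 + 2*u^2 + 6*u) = -12*u^3 + 5*u^2 - 8*u - 3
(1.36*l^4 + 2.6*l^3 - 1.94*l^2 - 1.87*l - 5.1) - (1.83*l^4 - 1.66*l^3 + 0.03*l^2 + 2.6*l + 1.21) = -0.47*l^4 + 4.26*l^3 - 1.97*l^2 - 4.47*l - 6.31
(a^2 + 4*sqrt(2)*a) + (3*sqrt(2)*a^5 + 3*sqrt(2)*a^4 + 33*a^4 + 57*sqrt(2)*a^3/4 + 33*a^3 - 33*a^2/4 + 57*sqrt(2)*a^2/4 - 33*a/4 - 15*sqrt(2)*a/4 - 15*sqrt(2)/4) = 3*sqrt(2)*a^5 + 3*sqrt(2)*a^4 + 33*a^4 + 57*sqrt(2)*a^3/4 + 33*a^3 - 29*a^2/4 + 57*sqrt(2)*a^2/4 - 33*a/4 + sqrt(2)*a/4 - 15*sqrt(2)/4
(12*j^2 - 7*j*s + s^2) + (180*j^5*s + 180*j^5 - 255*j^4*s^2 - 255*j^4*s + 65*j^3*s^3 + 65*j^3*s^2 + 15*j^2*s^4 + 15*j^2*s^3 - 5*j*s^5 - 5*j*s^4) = 180*j^5*s + 180*j^5 - 255*j^4*s^2 - 255*j^4*s + 65*j^3*s^3 + 65*j^3*s^2 + 15*j^2*s^4 + 15*j^2*s^3 + 12*j^2 - 5*j*s^5 - 5*j*s^4 - 7*j*s + s^2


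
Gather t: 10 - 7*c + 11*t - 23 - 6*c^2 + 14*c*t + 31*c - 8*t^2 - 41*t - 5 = -6*c^2 + 24*c - 8*t^2 + t*(14*c - 30) - 18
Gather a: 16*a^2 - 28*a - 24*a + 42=16*a^2 - 52*a + 42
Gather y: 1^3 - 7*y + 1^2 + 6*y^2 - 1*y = 6*y^2 - 8*y + 2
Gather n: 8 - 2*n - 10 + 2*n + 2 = 0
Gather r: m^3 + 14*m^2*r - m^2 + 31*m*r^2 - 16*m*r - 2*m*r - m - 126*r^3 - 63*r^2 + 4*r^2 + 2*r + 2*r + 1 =m^3 - m^2 - m - 126*r^3 + r^2*(31*m - 59) + r*(14*m^2 - 18*m + 4) + 1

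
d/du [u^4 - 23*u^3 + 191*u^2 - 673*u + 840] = 4*u^3 - 69*u^2 + 382*u - 673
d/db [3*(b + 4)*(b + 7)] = 6*b + 33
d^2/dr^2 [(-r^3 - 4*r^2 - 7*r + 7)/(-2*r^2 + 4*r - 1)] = 2*(74*r^3 - 120*r^2 + 129*r - 66)/(8*r^6 - 48*r^5 + 108*r^4 - 112*r^3 + 54*r^2 - 12*r + 1)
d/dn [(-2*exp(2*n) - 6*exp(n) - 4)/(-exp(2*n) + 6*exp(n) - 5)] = (-18*exp(2*n) + 12*exp(n) + 54)*exp(n)/(exp(4*n) - 12*exp(3*n) + 46*exp(2*n) - 60*exp(n) + 25)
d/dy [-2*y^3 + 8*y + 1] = 8 - 6*y^2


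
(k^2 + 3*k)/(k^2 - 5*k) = (k + 3)/(k - 5)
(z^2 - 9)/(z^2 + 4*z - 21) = (z + 3)/(z + 7)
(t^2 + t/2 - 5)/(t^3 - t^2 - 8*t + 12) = (t + 5/2)/(t^2 + t - 6)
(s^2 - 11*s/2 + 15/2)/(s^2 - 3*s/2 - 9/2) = (2*s - 5)/(2*s + 3)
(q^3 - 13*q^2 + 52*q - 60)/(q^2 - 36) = (q^2 - 7*q + 10)/(q + 6)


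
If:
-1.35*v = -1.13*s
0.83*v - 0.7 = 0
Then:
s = 1.01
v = 0.84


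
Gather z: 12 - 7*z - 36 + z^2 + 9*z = z^2 + 2*z - 24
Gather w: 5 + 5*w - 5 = 5*w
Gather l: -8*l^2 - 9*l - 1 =-8*l^2 - 9*l - 1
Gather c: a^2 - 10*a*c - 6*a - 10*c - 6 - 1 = a^2 - 6*a + c*(-10*a - 10) - 7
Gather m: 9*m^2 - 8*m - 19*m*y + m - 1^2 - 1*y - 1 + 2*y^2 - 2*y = 9*m^2 + m*(-19*y - 7) + 2*y^2 - 3*y - 2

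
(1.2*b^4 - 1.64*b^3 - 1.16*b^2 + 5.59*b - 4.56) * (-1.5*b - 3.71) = -1.8*b^5 - 1.992*b^4 + 7.8244*b^3 - 4.0814*b^2 - 13.8989*b + 16.9176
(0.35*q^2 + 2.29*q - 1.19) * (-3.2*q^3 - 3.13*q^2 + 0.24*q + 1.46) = -1.12*q^5 - 8.4235*q^4 - 3.2757*q^3 + 4.7853*q^2 + 3.0578*q - 1.7374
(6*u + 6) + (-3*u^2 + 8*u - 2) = -3*u^2 + 14*u + 4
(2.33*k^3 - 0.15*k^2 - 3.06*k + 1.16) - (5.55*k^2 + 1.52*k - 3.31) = 2.33*k^3 - 5.7*k^2 - 4.58*k + 4.47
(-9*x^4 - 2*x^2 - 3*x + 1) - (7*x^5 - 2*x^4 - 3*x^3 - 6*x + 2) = -7*x^5 - 7*x^4 + 3*x^3 - 2*x^2 + 3*x - 1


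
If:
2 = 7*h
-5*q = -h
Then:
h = 2/7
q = 2/35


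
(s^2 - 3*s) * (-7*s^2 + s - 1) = -7*s^4 + 22*s^3 - 4*s^2 + 3*s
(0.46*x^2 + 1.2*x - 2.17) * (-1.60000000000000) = -0.736*x^2 - 1.92*x + 3.472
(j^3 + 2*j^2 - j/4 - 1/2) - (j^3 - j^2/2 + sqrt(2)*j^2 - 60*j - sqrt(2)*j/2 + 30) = -sqrt(2)*j^2 + 5*j^2/2 + sqrt(2)*j/2 + 239*j/4 - 61/2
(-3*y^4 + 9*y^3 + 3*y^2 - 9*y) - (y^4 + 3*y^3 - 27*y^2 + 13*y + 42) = -4*y^4 + 6*y^3 + 30*y^2 - 22*y - 42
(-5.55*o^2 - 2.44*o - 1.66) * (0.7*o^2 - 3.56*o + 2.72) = -3.885*o^4 + 18.05*o^3 - 7.5716*o^2 - 0.7272*o - 4.5152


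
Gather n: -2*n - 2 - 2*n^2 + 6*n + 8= -2*n^2 + 4*n + 6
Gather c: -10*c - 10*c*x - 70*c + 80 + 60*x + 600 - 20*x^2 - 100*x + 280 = c*(-10*x - 80) - 20*x^2 - 40*x + 960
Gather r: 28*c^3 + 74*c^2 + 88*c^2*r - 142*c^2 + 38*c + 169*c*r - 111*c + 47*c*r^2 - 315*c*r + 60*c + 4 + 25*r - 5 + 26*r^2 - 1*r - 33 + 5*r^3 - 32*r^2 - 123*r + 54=28*c^3 - 68*c^2 - 13*c + 5*r^3 + r^2*(47*c - 6) + r*(88*c^2 - 146*c - 99) + 20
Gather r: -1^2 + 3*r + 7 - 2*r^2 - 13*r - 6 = -2*r^2 - 10*r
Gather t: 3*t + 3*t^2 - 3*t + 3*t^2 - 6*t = 6*t^2 - 6*t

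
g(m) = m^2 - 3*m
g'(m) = 2*m - 3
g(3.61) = 2.20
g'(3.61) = 4.22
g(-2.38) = 12.80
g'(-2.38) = -7.76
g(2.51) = -1.23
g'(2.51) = 2.02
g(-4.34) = 31.86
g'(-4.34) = -11.68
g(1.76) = -2.18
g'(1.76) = 0.52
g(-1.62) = 7.48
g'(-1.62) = -6.24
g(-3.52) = 22.95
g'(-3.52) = -10.04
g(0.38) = -1.00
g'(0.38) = -2.24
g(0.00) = 0.00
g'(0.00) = -3.00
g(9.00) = 54.00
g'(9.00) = 15.00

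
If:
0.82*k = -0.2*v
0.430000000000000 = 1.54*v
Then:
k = -0.07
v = 0.28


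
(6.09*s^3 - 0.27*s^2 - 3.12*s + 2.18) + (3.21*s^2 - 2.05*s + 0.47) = 6.09*s^3 + 2.94*s^2 - 5.17*s + 2.65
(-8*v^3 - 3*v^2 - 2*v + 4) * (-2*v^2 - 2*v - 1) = 16*v^5 + 22*v^4 + 18*v^3 - v^2 - 6*v - 4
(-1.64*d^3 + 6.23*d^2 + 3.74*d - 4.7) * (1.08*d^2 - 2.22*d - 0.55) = -1.7712*d^5 + 10.3692*d^4 - 8.8894*d^3 - 16.8053*d^2 + 8.377*d + 2.585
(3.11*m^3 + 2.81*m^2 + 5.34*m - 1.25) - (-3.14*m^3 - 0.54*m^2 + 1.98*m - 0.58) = 6.25*m^3 + 3.35*m^2 + 3.36*m - 0.67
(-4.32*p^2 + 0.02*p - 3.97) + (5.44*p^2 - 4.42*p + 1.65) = 1.12*p^2 - 4.4*p - 2.32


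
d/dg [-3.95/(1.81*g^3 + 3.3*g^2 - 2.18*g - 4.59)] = (21.4485*g^2 + 26.07*g - 8.611)/(1.81*g^3 + 3.3*g^2 - 2.18*g - 4.59)^2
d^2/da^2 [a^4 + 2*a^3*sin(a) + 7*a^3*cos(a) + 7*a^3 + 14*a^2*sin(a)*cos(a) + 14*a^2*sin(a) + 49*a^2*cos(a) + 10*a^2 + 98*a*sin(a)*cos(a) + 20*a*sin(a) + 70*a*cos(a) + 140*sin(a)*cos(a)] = -2*a^3*sin(a) - 7*a^3*cos(a) - 56*a^2*sin(a) - 28*a^2*sin(2*a) - 37*a^2*cos(a) + 12*a^2 - 204*a*sin(a) - 196*a*sin(2*a) + 28*a*cos(a) + 56*a*cos(2*a) + 42*a - 112*sin(a) - 266*sin(2*a) + 138*cos(a) + 196*cos(2*a) + 20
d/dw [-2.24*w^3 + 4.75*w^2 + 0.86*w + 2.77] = -6.72*w^2 + 9.5*w + 0.86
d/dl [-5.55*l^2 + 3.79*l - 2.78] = 3.79 - 11.1*l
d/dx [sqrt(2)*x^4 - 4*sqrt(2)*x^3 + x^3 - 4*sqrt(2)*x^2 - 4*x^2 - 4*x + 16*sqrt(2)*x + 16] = 4*sqrt(2)*x^3 - 12*sqrt(2)*x^2 + 3*x^2 - 8*sqrt(2)*x - 8*x - 4 + 16*sqrt(2)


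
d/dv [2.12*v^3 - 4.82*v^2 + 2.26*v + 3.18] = 6.36*v^2 - 9.64*v + 2.26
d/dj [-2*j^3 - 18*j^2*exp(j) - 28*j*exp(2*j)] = -18*j^2*exp(j) - 6*j^2 - 56*j*exp(2*j) - 36*j*exp(j) - 28*exp(2*j)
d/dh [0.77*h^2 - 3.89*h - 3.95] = 1.54*h - 3.89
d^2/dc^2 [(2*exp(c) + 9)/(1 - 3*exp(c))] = (-87*exp(c) - 29)*exp(c)/(27*exp(3*c) - 27*exp(2*c) + 9*exp(c) - 1)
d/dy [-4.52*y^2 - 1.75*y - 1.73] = -9.04*y - 1.75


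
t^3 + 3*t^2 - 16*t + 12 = (t - 2)*(t - 1)*(t + 6)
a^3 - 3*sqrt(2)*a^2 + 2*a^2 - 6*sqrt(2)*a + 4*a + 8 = (a + 2)*(a - 2*sqrt(2))*(a - sqrt(2))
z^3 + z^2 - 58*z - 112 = (z - 8)*(z + 2)*(z + 7)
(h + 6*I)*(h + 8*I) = h^2 + 14*I*h - 48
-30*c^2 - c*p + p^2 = (-6*c + p)*(5*c + p)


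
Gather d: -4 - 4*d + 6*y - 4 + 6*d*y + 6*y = d*(6*y - 4) + 12*y - 8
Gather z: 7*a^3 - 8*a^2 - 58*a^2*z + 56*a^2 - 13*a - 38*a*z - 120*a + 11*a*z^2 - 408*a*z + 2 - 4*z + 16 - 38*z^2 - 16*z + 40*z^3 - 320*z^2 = 7*a^3 + 48*a^2 - 133*a + 40*z^3 + z^2*(11*a - 358) + z*(-58*a^2 - 446*a - 20) + 18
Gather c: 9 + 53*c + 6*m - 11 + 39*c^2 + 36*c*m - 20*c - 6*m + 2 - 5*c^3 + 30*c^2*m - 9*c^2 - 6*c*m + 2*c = -5*c^3 + c^2*(30*m + 30) + c*(30*m + 35)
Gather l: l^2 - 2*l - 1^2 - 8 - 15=l^2 - 2*l - 24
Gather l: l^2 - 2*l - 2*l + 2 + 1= l^2 - 4*l + 3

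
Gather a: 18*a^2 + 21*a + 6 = 18*a^2 + 21*a + 6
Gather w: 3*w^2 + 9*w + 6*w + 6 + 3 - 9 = 3*w^2 + 15*w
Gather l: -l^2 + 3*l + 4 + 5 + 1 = -l^2 + 3*l + 10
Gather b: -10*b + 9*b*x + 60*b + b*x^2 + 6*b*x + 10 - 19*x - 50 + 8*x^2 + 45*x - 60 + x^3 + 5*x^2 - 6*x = b*(x^2 + 15*x + 50) + x^3 + 13*x^2 + 20*x - 100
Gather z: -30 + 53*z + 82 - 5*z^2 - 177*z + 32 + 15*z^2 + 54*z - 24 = 10*z^2 - 70*z + 60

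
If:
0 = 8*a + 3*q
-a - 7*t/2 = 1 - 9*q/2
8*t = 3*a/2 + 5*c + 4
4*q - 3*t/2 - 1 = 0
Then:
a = -12/107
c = -298/535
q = 32/107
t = 14/107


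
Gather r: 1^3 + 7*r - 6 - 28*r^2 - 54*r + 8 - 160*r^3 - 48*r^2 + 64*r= -160*r^3 - 76*r^2 + 17*r + 3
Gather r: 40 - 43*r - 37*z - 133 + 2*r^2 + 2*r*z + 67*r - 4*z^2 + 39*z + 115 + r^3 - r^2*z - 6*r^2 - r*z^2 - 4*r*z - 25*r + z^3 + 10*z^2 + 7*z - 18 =r^3 + r^2*(-z - 4) + r*(-z^2 - 2*z - 1) + z^3 + 6*z^2 + 9*z + 4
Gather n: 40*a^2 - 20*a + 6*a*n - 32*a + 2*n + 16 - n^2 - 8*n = 40*a^2 - 52*a - n^2 + n*(6*a - 6) + 16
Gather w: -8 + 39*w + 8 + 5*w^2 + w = 5*w^2 + 40*w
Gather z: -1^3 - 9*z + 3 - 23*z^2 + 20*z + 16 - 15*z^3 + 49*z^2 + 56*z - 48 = -15*z^3 + 26*z^2 + 67*z - 30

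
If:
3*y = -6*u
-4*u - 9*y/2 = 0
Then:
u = 0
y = 0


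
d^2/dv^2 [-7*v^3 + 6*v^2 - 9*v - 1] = 12 - 42*v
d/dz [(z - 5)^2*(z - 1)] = (z - 5)*(3*z - 7)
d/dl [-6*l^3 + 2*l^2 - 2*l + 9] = -18*l^2 + 4*l - 2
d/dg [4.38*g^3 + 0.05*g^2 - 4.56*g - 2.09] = 13.14*g^2 + 0.1*g - 4.56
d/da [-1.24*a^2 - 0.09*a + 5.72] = -2.48*a - 0.09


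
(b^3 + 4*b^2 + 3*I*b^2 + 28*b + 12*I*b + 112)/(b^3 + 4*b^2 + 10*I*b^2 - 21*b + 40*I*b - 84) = (b - 4*I)/(b + 3*I)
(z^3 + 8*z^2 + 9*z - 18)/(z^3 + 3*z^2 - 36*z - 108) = (z - 1)/(z - 6)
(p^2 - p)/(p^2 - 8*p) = (p - 1)/(p - 8)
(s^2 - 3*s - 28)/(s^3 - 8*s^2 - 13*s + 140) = 1/(s - 5)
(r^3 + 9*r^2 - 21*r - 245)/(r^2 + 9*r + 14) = (r^2 + 2*r - 35)/(r + 2)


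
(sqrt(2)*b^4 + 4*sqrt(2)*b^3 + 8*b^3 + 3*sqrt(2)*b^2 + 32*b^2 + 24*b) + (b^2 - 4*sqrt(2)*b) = sqrt(2)*b^4 + 4*sqrt(2)*b^3 + 8*b^3 + 3*sqrt(2)*b^2 + 33*b^2 - 4*sqrt(2)*b + 24*b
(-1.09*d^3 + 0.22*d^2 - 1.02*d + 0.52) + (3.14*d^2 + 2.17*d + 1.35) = -1.09*d^3 + 3.36*d^2 + 1.15*d + 1.87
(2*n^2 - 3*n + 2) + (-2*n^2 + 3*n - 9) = -7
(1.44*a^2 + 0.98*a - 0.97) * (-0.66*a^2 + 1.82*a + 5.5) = -0.9504*a^4 + 1.974*a^3 + 10.3438*a^2 + 3.6246*a - 5.335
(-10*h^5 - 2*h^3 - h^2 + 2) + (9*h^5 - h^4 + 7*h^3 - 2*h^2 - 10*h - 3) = -h^5 - h^4 + 5*h^3 - 3*h^2 - 10*h - 1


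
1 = 1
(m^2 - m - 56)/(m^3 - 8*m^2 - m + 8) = (m + 7)/(m^2 - 1)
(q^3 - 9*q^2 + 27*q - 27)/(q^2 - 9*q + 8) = (q^3 - 9*q^2 + 27*q - 27)/(q^2 - 9*q + 8)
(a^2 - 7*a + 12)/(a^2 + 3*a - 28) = (a - 3)/(a + 7)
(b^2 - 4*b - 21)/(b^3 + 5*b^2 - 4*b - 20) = (b^2 - 4*b - 21)/(b^3 + 5*b^2 - 4*b - 20)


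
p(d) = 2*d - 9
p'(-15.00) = 2.00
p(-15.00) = -39.00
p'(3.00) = 2.00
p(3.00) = -3.00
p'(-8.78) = 2.00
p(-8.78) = -26.56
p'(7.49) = 2.00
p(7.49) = 5.98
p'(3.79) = 2.00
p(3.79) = -1.42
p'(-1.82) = 2.00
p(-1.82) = -12.64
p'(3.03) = 2.00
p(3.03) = -2.94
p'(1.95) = 2.00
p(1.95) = -5.10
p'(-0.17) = 2.00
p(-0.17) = -9.34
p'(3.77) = 2.00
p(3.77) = -1.46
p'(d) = 2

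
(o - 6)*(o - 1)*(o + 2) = o^3 - 5*o^2 - 8*o + 12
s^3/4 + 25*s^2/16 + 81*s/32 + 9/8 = (s/4 + 1)*(s + 3/4)*(s + 3/2)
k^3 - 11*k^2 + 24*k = k*(k - 8)*(k - 3)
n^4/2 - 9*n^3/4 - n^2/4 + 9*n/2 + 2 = (n/2 + 1/2)*(n - 4)*(n - 2)*(n + 1/2)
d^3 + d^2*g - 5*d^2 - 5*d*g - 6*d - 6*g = (d - 6)*(d + 1)*(d + g)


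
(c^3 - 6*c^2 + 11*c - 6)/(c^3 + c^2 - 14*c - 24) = (c^3 - 6*c^2 + 11*c - 6)/(c^3 + c^2 - 14*c - 24)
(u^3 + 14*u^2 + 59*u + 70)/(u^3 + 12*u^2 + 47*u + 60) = (u^2 + 9*u + 14)/(u^2 + 7*u + 12)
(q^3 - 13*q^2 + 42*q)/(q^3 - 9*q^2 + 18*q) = (q - 7)/(q - 3)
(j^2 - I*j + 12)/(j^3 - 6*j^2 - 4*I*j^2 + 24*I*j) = (j + 3*I)/(j*(j - 6))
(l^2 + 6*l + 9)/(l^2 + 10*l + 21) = (l + 3)/(l + 7)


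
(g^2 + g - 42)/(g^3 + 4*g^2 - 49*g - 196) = (g - 6)/(g^2 - 3*g - 28)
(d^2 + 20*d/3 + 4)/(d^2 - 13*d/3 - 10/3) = (d + 6)/(d - 5)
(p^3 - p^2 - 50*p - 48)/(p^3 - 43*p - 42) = (p - 8)/(p - 7)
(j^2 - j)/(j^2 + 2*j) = (j - 1)/(j + 2)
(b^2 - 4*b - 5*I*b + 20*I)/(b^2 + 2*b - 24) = (b - 5*I)/(b + 6)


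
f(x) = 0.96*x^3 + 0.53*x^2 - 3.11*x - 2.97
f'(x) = 2.88*x^2 + 1.06*x - 3.11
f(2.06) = 1.26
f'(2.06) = 11.30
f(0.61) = -4.45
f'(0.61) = -1.39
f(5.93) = 197.41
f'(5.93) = 104.45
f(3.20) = 23.96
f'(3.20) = 29.77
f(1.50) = -3.20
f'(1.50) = 4.96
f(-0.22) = -2.27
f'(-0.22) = -3.20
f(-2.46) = -6.40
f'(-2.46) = 11.71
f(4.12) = 60.35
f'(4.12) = 50.14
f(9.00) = 711.81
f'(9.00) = 239.71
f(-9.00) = -631.89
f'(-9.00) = 220.63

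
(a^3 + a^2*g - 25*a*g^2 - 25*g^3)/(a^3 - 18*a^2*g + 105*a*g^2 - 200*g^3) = (a^2 + 6*a*g + 5*g^2)/(a^2 - 13*a*g + 40*g^2)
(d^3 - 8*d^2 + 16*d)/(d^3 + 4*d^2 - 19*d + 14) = d*(d^2 - 8*d + 16)/(d^3 + 4*d^2 - 19*d + 14)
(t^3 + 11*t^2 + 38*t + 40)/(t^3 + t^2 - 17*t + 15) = (t^2 + 6*t + 8)/(t^2 - 4*t + 3)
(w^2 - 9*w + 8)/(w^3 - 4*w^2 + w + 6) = (w^2 - 9*w + 8)/(w^3 - 4*w^2 + w + 6)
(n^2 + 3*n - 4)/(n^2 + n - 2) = (n + 4)/(n + 2)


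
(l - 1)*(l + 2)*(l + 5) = l^3 + 6*l^2 + 3*l - 10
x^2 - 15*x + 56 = (x - 8)*(x - 7)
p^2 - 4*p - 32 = (p - 8)*(p + 4)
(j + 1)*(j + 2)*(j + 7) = j^3 + 10*j^2 + 23*j + 14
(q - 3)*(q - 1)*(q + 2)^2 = q^4 - 9*q^2 - 4*q + 12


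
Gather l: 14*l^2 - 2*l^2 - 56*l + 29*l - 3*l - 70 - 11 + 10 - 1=12*l^2 - 30*l - 72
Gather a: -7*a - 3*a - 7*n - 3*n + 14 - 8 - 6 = -10*a - 10*n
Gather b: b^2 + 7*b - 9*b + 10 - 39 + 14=b^2 - 2*b - 15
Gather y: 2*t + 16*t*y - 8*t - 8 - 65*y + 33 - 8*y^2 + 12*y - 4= -6*t - 8*y^2 + y*(16*t - 53) + 21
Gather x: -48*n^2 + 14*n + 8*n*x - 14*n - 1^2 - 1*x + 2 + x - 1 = -48*n^2 + 8*n*x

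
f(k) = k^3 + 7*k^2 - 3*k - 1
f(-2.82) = 40.70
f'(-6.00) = 21.00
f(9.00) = 1268.00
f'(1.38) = 22.03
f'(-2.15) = -19.23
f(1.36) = 10.38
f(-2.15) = 27.87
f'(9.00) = 366.00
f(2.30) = 41.30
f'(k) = 3*k^2 + 14*k - 3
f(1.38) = 10.82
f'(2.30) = 45.07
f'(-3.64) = -14.21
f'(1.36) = 21.59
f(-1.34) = 13.18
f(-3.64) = 54.44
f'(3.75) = 91.69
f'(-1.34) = -16.37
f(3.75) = 138.92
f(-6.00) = 53.00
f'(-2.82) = -18.62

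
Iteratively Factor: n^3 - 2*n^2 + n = (n - 1)*(n^2 - n) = n*(n - 1)*(n - 1)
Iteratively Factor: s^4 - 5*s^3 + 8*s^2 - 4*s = (s - 2)*(s^3 - 3*s^2 + 2*s) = (s - 2)*(s - 1)*(s^2 - 2*s) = (s - 2)^2*(s - 1)*(s)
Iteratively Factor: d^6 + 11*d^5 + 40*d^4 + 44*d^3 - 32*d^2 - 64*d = (d + 4)*(d^5 + 7*d^4 + 12*d^3 - 4*d^2 - 16*d) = (d - 1)*(d + 4)*(d^4 + 8*d^3 + 20*d^2 + 16*d) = (d - 1)*(d + 4)^2*(d^3 + 4*d^2 + 4*d) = (d - 1)*(d + 2)*(d + 4)^2*(d^2 + 2*d) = d*(d - 1)*(d + 2)*(d + 4)^2*(d + 2)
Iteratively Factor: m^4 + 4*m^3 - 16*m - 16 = (m + 2)*(m^3 + 2*m^2 - 4*m - 8) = (m + 2)^2*(m^2 - 4) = (m + 2)^3*(m - 2)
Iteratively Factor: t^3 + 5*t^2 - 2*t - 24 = (t + 3)*(t^2 + 2*t - 8) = (t - 2)*(t + 3)*(t + 4)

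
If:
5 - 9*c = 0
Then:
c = 5/9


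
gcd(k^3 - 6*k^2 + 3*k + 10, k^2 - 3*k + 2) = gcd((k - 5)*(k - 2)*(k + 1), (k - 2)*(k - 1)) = k - 2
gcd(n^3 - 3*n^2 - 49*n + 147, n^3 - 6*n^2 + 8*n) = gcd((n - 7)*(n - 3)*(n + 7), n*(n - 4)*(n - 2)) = 1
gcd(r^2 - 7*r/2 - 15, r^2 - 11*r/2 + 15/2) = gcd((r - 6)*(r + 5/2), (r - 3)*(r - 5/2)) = 1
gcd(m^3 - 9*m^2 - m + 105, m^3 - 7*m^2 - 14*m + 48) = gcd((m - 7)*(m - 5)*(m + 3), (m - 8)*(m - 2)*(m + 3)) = m + 3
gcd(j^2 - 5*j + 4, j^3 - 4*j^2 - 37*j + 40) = j - 1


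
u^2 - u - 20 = (u - 5)*(u + 4)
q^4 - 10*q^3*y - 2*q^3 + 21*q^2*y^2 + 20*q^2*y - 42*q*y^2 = q*(q - 2)*(q - 7*y)*(q - 3*y)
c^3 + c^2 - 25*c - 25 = (c - 5)*(c + 1)*(c + 5)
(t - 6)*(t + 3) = t^2 - 3*t - 18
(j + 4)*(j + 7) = j^2 + 11*j + 28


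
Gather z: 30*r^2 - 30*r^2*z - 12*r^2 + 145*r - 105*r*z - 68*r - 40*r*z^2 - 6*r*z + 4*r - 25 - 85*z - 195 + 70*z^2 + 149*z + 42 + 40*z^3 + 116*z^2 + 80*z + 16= 18*r^2 + 81*r + 40*z^3 + z^2*(186 - 40*r) + z*(-30*r^2 - 111*r + 144) - 162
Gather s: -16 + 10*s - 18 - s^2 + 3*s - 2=-s^2 + 13*s - 36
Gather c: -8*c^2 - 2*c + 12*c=-8*c^2 + 10*c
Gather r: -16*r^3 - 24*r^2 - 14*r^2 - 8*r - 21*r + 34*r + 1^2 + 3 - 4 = -16*r^3 - 38*r^2 + 5*r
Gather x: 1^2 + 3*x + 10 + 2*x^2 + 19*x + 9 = 2*x^2 + 22*x + 20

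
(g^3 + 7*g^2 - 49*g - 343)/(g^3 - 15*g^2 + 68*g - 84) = (g^2 + 14*g + 49)/(g^2 - 8*g + 12)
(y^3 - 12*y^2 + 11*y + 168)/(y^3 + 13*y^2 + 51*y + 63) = (y^2 - 15*y + 56)/(y^2 + 10*y + 21)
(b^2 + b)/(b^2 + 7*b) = (b + 1)/(b + 7)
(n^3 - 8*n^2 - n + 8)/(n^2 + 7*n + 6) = (n^2 - 9*n + 8)/(n + 6)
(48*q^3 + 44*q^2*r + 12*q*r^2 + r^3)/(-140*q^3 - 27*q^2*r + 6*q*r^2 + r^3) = (-12*q^2 - 8*q*r - r^2)/(35*q^2 - 2*q*r - r^2)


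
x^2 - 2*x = x*(x - 2)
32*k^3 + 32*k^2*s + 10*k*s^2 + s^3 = (2*k + s)*(4*k + s)^2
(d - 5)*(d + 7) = d^2 + 2*d - 35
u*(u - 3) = u^2 - 3*u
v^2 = v^2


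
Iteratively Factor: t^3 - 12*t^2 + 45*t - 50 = (t - 5)*(t^2 - 7*t + 10) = (t - 5)*(t - 2)*(t - 5)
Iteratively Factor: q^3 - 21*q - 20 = (q - 5)*(q^2 + 5*q + 4) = (q - 5)*(q + 1)*(q + 4)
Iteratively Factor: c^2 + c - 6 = (c - 2)*(c + 3)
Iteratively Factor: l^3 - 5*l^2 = (l - 5)*(l^2) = l*(l - 5)*(l)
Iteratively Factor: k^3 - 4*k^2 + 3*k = (k - 3)*(k^2 - k) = (k - 3)*(k - 1)*(k)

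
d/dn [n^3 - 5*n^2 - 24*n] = 3*n^2 - 10*n - 24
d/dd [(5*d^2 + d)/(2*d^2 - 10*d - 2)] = (-26*d^2 - 10*d - 1)/(2*(d^4 - 10*d^3 + 23*d^2 + 10*d + 1))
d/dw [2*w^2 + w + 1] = 4*w + 1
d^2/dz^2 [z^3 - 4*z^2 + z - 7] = 6*z - 8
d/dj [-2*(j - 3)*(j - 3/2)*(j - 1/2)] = -6*j^2 + 20*j - 27/2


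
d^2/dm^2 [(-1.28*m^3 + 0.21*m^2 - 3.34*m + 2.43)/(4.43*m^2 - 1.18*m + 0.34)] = (2.8421709430404e-14*m^5 + 1.4210854715202e-14*m^4 - 128.607496*m^3 + 287.314446*m^2 - 46.919052*m - 3.184532)/(86.938307*m^6 - 69.472146*m^5 + 38.522394*m^4 - 12.306928*m^3 + 2.956572*m^2 - 0.409224*m + 0.039304)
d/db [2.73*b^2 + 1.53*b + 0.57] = 5.46*b + 1.53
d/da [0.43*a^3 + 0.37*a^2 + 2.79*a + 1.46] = 1.29*a^2 + 0.74*a + 2.79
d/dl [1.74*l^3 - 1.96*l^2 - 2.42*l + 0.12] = 5.22*l^2 - 3.92*l - 2.42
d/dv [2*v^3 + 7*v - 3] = 6*v^2 + 7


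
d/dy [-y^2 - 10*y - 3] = -2*y - 10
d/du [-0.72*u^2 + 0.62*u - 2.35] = 0.62 - 1.44*u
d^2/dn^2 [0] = 0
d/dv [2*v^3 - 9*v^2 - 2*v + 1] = 6*v^2 - 18*v - 2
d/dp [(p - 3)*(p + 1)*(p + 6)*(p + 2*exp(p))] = 2*p^3*exp(p) + 4*p^3 + 14*p^2*exp(p) + 12*p^2 - 14*p*exp(p) - 30*p - 66*exp(p) - 18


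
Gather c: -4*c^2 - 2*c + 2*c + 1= 1 - 4*c^2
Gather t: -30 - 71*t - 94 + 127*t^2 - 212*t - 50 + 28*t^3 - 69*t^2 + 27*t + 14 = 28*t^3 + 58*t^2 - 256*t - 160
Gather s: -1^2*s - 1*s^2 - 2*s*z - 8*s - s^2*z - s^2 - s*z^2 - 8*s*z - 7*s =s^2*(-z - 2) + s*(-z^2 - 10*z - 16)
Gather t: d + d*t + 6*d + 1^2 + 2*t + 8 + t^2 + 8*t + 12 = 7*d + t^2 + t*(d + 10) + 21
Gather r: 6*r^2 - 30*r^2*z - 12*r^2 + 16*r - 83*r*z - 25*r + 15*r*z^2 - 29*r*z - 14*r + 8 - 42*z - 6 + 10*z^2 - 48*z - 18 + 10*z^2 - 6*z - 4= r^2*(-30*z - 6) + r*(15*z^2 - 112*z - 23) + 20*z^2 - 96*z - 20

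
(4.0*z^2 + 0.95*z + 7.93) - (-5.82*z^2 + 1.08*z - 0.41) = 9.82*z^2 - 0.13*z + 8.34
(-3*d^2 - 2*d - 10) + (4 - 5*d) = -3*d^2 - 7*d - 6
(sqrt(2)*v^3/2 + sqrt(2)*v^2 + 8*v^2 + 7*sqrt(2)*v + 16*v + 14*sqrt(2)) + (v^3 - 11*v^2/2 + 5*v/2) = sqrt(2)*v^3/2 + v^3 + sqrt(2)*v^2 + 5*v^2/2 + 7*sqrt(2)*v + 37*v/2 + 14*sqrt(2)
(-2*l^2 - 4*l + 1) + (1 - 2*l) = -2*l^2 - 6*l + 2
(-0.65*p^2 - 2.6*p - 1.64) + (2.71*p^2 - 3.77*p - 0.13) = 2.06*p^2 - 6.37*p - 1.77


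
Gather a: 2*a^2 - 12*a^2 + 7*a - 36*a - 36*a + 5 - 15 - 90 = -10*a^2 - 65*a - 100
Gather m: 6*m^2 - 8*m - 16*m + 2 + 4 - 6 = 6*m^2 - 24*m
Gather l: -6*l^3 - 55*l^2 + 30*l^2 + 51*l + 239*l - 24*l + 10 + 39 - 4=-6*l^3 - 25*l^2 + 266*l + 45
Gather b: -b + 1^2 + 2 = 3 - b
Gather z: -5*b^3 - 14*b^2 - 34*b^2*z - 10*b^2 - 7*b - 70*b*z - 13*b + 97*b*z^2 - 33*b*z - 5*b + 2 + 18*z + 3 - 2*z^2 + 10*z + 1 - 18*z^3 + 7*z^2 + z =-5*b^3 - 24*b^2 - 25*b - 18*z^3 + z^2*(97*b + 5) + z*(-34*b^2 - 103*b + 29) + 6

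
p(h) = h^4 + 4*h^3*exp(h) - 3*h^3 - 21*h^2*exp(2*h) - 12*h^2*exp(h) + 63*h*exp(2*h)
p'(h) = 4*h^3*exp(h) + 4*h^3 - 42*h^2*exp(2*h) - 9*h^2 + 84*h*exp(2*h) - 24*h*exp(h) + 63*exp(2*h)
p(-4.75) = 824.47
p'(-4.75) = -634.57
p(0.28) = 26.81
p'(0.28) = 136.31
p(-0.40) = -14.07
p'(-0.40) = 14.76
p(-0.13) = -6.77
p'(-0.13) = 42.18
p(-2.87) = 126.66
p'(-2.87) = -171.83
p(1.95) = 2004.14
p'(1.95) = 3189.62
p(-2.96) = 142.75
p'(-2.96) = -185.77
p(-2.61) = 86.84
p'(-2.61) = -135.44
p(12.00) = -60076485254094.28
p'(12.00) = -131835282746876.60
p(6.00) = -61346381.92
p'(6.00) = -153512269.16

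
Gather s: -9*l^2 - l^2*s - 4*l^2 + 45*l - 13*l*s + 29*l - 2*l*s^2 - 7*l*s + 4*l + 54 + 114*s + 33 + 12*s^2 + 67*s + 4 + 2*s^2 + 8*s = -13*l^2 + 78*l + s^2*(14 - 2*l) + s*(-l^2 - 20*l + 189) + 91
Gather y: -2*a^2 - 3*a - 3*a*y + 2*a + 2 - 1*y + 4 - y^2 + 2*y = -2*a^2 - a - y^2 + y*(1 - 3*a) + 6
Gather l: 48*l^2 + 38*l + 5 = 48*l^2 + 38*l + 5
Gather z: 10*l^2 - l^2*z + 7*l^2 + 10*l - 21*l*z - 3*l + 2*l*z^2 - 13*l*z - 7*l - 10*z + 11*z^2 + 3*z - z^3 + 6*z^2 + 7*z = 17*l^2 - z^3 + z^2*(2*l + 17) + z*(-l^2 - 34*l)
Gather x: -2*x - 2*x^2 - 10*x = -2*x^2 - 12*x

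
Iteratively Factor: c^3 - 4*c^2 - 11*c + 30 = (c - 5)*(c^2 + c - 6) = (c - 5)*(c + 3)*(c - 2)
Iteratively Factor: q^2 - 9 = (q + 3)*(q - 3)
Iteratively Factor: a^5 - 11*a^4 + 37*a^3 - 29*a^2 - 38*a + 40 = (a - 5)*(a^4 - 6*a^3 + 7*a^2 + 6*a - 8) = (a - 5)*(a - 1)*(a^3 - 5*a^2 + 2*a + 8) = (a - 5)*(a - 4)*(a - 1)*(a^2 - a - 2) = (a - 5)*(a - 4)*(a - 1)*(a + 1)*(a - 2)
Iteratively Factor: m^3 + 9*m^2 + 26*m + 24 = (m + 3)*(m^2 + 6*m + 8) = (m + 3)*(m + 4)*(m + 2)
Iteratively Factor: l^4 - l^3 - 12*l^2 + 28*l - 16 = (l + 4)*(l^3 - 5*l^2 + 8*l - 4) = (l - 2)*(l + 4)*(l^2 - 3*l + 2) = (l - 2)*(l - 1)*(l + 4)*(l - 2)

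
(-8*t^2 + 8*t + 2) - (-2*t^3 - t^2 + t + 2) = 2*t^3 - 7*t^2 + 7*t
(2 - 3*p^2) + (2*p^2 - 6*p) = -p^2 - 6*p + 2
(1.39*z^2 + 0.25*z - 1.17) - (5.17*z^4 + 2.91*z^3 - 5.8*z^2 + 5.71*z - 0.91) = -5.17*z^4 - 2.91*z^3 + 7.19*z^2 - 5.46*z - 0.26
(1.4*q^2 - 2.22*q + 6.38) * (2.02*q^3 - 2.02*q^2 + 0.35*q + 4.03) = 2.828*q^5 - 7.3124*q^4 + 17.862*q^3 - 8.0226*q^2 - 6.7136*q + 25.7114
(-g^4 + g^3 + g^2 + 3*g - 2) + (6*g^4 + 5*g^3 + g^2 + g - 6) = 5*g^4 + 6*g^3 + 2*g^2 + 4*g - 8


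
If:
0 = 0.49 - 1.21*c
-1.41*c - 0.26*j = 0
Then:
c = 0.40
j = -2.20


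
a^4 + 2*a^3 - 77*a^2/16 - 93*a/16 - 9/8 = (a - 2)*(a + 1/4)*(a + 3/4)*(a + 3)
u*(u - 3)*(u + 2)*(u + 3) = u^4 + 2*u^3 - 9*u^2 - 18*u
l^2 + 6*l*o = l*(l + 6*o)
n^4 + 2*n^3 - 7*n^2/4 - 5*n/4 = n*(n - 1)*(n + 1/2)*(n + 5/2)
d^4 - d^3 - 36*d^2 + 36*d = d*(d - 6)*(d - 1)*(d + 6)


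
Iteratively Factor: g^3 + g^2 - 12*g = (g)*(g^2 + g - 12) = g*(g - 3)*(g + 4)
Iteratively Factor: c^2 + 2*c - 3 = (c + 3)*(c - 1)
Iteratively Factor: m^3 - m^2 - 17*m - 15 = (m + 3)*(m^2 - 4*m - 5) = (m - 5)*(m + 3)*(m + 1)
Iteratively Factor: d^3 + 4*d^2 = (d)*(d^2 + 4*d) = d*(d + 4)*(d)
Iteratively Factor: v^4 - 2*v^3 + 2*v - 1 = (v - 1)*(v^3 - v^2 - v + 1) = (v - 1)*(v + 1)*(v^2 - 2*v + 1) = (v - 1)^2*(v + 1)*(v - 1)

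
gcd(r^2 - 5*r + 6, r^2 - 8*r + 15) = r - 3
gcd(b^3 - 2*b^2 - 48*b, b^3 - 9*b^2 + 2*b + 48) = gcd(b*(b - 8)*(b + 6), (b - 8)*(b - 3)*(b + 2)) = b - 8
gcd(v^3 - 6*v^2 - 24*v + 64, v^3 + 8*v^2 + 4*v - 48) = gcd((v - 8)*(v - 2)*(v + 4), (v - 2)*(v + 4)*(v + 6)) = v^2 + 2*v - 8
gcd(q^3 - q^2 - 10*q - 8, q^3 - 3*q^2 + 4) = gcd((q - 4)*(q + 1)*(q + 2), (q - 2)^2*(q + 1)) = q + 1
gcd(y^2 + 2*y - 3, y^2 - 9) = y + 3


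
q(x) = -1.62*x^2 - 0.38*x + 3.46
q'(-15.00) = 48.22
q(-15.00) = -355.34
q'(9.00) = -29.54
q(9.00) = -131.18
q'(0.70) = -2.65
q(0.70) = 2.40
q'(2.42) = -8.22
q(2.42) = -6.95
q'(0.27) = -1.25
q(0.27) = 3.24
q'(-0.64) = 1.69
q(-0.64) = 3.04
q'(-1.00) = 2.86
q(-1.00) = 2.22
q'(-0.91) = 2.57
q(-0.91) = 2.46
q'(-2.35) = 7.23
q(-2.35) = -4.59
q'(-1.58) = 4.74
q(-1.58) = 0.02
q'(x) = -3.24*x - 0.38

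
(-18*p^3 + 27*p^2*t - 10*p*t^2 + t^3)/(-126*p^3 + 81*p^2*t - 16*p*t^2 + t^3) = (p - t)/(7*p - t)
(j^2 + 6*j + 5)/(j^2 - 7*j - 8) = (j + 5)/(j - 8)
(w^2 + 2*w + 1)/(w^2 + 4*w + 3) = (w + 1)/(w + 3)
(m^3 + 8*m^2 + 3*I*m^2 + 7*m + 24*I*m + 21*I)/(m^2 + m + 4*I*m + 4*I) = (m^2 + m*(7 + 3*I) + 21*I)/(m + 4*I)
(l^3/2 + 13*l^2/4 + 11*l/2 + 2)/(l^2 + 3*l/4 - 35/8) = 2*(2*l^3 + 13*l^2 + 22*l + 8)/(8*l^2 + 6*l - 35)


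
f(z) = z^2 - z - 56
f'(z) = 2*z - 1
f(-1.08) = -53.75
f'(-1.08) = -3.16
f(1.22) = -55.73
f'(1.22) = 1.44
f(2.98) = -50.10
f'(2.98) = 4.96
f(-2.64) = -46.39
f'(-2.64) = -6.28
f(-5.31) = -22.49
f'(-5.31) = -11.62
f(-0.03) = -55.97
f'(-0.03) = -1.06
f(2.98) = -50.10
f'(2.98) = 4.96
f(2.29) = -53.05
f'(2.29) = 3.58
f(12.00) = 76.00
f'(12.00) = 23.00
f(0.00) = -56.00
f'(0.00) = -1.00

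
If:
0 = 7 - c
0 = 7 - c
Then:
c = 7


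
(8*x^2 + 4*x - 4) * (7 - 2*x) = -16*x^3 + 48*x^2 + 36*x - 28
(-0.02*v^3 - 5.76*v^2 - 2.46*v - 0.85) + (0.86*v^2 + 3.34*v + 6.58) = -0.02*v^3 - 4.9*v^2 + 0.88*v + 5.73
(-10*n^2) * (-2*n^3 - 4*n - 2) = 20*n^5 + 40*n^3 + 20*n^2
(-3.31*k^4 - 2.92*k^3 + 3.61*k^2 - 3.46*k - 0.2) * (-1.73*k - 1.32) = 5.7263*k^5 + 9.4208*k^4 - 2.3909*k^3 + 1.2206*k^2 + 4.9132*k + 0.264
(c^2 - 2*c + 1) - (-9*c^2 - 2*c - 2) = 10*c^2 + 3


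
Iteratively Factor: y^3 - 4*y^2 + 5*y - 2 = (y - 2)*(y^2 - 2*y + 1) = (y - 2)*(y - 1)*(y - 1)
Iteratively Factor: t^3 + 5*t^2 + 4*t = (t)*(t^2 + 5*t + 4) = t*(t + 1)*(t + 4)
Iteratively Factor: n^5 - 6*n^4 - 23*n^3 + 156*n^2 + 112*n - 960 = (n + 4)*(n^4 - 10*n^3 + 17*n^2 + 88*n - 240) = (n - 4)*(n + 4)*(n^3 - 6*n^2 - 7*n + 60) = (n - 4)^2*(n + 4)*(n^2 - 2*n - 15) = (n - 5)*(n - 4)^2*(n + 4)*(n + 3)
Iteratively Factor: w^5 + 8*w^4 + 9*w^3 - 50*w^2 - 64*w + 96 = (w + 3)*(w^4 + 5*w^3 - 6*w^2 - 32*w + 32) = (w + 3)*(w + 4)*(w^3 + w^2 - 10*w + 8) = (w - 1)*(w + 3)*(w + 4)*(w^2 + 2*w - 8) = (w - 2)*(w - 1)*(w + 3)*(w + 4)*(w + 4)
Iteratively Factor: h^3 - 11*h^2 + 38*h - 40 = (h - 2)*(h^2 - 9*h + 20) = (h - 4)*(h - 2)*(h - 5)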